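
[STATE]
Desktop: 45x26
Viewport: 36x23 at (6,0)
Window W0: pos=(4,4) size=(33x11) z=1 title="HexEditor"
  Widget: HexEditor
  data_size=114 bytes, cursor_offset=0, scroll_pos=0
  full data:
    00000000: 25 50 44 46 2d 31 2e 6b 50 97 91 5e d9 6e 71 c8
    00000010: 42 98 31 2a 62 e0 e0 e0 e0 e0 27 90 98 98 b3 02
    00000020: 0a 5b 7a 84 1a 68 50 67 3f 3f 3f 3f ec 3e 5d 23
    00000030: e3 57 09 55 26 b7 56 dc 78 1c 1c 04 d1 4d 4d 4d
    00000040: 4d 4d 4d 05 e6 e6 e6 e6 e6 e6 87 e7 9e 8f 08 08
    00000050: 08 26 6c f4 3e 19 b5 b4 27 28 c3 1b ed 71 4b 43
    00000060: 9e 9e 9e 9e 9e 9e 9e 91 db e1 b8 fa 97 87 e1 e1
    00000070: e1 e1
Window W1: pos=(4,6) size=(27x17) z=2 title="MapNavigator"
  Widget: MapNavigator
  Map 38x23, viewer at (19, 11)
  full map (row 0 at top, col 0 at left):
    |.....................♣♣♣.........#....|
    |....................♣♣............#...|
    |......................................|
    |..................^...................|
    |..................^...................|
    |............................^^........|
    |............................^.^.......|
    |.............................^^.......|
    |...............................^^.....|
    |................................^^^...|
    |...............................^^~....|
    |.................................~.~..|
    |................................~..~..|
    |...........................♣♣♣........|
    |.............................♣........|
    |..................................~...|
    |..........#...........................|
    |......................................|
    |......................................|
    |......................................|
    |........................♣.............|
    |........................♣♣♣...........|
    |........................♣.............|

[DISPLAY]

                                    
                                    
                                    
                                    
━━━━━━━━━━━━━━━━━━━━━━━━━━━━━━┓     
HexEditor                     ┃     
━━━━━━━━━━━━━━━━━━━━━━━━┓─────┨     
MapNavigator            ┃1 2e ┃     
────────────────────────┨0 e0 ┃     
....................^^..┃8 50 ┃     
....................^.^.┃7 56 ┃     
.....................^^.┃6 e6 ┃     
.......................^┃9 b5 ┃     
........................┃e 9e ┃     
.......................^┃━━━━━┛     
...........@............┃           
........................┃           
...................♣♣♣..┃           
.....................♣..┃           
........................┃           
..#.....................┃           
........................┃           
━━━━━━━━━━━━━━━━━━━━━━━━┛           


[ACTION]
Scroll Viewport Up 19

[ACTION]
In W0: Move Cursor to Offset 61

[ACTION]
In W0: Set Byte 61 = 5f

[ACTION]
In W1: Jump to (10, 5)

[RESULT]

                                    
                                    
                                    
                                    
━━━━━━━━━━━━━━━━━━━━━━━━━━━━━━┓     
HexEditor                     ┃     
━━━━━━━━━━━━━━━━━━━━━━━━┓─────┨     
MapNavigator            ┃1 2e ┃     
────────────────────────┨0 e0 ┃     
                        ┃8 50 ┃     
 .....................♣♣┃7 56 ┃     
 ....................♣♣.┃6 e6 ┃     
 .......................┃9 b5 ┃     
 ..................^....┃e 9e ┃     
 ..................^....┃━━━━━┛     
 ..........@............┃           
 .......................┃           
 .......................┃           
 .......................┃           
 .......................┃           
 .......................┃           
 .......................┃           
━━━━━━━━━━━━━━━━━━━━━━━━┛           


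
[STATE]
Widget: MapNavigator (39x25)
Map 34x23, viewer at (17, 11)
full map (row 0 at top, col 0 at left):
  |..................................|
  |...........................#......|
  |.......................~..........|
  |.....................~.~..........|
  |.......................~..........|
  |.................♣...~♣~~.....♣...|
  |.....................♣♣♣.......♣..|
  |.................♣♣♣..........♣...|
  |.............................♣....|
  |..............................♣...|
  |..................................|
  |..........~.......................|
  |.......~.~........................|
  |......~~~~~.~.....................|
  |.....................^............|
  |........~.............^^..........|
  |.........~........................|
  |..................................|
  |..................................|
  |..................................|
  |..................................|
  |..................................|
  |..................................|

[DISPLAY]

                                       
  ..................................   
  ...........................#......   
  .......................~..........   
  .....................~.~..........   
  .......................~..........   
  .................♣...~♣~~.....♣...   
  .....................♣♣♣.......♣..   
  .................♣♣♣..........♣...   
  .............................♣....   
  ..............................♣...   
  ..................................   
  ..........~......@................   
  .......~.~........................   
  ......~~~~~.~.....................   
  .....................^............   
  ........~.............^^..........   
  .........~........................   
  ..................................   
  ..................................   
  ..................................   
  ..................................   
  ..................................   
  ..................................   
                                       


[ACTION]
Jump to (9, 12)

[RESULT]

          .............................
          ...........................#.
          .......................~.....
          .....................~.~.....
          .......................~.....
          .................♣...~♣~~....
          .....................♣♣♣.....
          .................♣♣♣.........
          .............................
          .............................
          .............................
          ..........~..................
          .......~.@...................
          ......~~~~~.~................
          .....................^.......
          ........~.............^^.....
          .........~...................
          .............................
          .............................
          .............................
          .............................
          .............................
          .............................
                                       
                                       


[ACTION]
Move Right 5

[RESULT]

     ..................................
     ...........................#......
     .......................~..........
     .....................~.~..........
     .......................~..........
     .................♣...~♣~~.....♣...
     .....................♣♣♣.......♣..
     .................♣♣♣..........♣...
     .............................♣....
     ..............................♣...
     ..................................
     ..........~.......................
     .......~.~....@...................
     ......~~~~~.~.....................
     .....................^............
     ........~.............^^..........
     .........~........................
     ..................................
     ..................................
     ..................................
     ..................................
     ..................................
     ..................................
                                       
                                       


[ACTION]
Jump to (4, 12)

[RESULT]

               ........................
               ........................
               .......................~
               .....................~.~
               .......................~
               .................♣...~♣~
               .....................♣♣♣
               .................♣♣♣....
               ........................
               ........................
               ........................
               ..........~.............
               ....@..~.~..............
               ......~~~~~.~...........
               .....................^..
               ........~.............^^
               .........~..............
               ........................
               ........................
               ........................
               ........................
               ........................
               ........................
                                       
                                       


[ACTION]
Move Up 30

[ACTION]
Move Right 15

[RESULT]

                                       
                                       
                                       
                                       
                                       
                                       
                                       
                                       
                                       
                                       
                                       
                                       
...................@..............     
...........................#......     
.......................~..........     
.....................~.~..........     
.......................~..........     
.................♣...~♣~~.....♣...     
.....................♣♣♣.......♣..     
.................♣♣♣..........♣...     
.............................♣....     
..............................♣...     
..................................     
..........~.......................     
.......~.~........................     


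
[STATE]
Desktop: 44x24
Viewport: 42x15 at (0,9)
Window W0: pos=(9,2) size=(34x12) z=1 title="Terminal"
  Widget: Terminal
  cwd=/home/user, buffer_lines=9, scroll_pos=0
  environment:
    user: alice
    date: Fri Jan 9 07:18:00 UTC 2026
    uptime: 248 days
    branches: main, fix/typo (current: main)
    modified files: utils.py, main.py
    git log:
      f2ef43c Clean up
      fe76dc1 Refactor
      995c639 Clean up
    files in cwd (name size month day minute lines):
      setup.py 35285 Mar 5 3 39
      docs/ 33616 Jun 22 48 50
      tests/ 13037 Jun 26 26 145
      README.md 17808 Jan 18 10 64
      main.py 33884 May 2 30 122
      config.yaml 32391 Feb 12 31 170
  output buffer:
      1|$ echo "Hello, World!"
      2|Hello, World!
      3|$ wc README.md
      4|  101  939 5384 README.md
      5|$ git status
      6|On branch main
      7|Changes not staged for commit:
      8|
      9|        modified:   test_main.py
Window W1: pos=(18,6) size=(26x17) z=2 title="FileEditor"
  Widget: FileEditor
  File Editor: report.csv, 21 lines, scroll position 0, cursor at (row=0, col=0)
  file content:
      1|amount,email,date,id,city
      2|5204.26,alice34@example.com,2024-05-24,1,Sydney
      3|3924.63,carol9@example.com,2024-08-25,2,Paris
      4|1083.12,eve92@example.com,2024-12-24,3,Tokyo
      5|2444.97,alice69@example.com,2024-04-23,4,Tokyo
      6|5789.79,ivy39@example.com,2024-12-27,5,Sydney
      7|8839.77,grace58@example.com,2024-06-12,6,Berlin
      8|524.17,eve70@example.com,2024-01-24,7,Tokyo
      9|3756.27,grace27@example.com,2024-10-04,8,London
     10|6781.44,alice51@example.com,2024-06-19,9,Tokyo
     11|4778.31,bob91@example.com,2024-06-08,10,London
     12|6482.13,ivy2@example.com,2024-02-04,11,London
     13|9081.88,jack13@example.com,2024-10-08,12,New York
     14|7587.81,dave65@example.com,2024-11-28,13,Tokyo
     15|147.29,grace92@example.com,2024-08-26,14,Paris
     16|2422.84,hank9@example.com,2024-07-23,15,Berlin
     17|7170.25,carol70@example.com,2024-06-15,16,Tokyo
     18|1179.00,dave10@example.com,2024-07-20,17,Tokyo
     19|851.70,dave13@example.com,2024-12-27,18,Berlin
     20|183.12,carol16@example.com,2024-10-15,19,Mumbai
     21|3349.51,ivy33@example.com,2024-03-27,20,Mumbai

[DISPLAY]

         ┃$ git st┃█mount,email,date,id,ci
         ┃On branc┃5204.26,alice34@example
         ┃Changes ┃3924.63,carol9@example.
         ┃        ┃1083.12,eve92@example.c
         ┗━━━━━━━━┃2444.97,alice69@example
                  ┃5789.79,ivy39@example.c
                  ┃8839.77,grace58@example
                  ┃524.17,eve70@example.co
                  ┃3756.27,grace27@example
                  ┃6781.44,alice51@example
                  ┃4778.31,bob91@example.c
                  ┃6482.13,ivy2@example.co
                  ┃9081.88,jack13@example.
                  ┗━━━━━━━━━━━━━━━━━━━━━━━
                                          


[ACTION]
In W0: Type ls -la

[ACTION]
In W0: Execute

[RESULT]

         ┃-rw-r--r┃█mount,email,date,id,ci
         ┃-rw-r--r┃5204.26,alice34@example
         ┃-rw-r--r┃3924.63,carol9@example.
         ┃$ █     ┃1083.12,eve92@example.c
         ┗━━━━━━━━┃2444.97,alice69@example
                  ┃5789.79,ivy39@example.c
                  ┃8839.77,grace58@example
                  ┃524.17,eve70@example.co
                  ┃3756.27,grace27@example
                  ┃6781.44,alice51@example
                  ┃4778.31,bob91@example.c
                  ┃6482.13,ivy2@example.co
                  ┃9081.88,jack13@example.
                  ┗━━━━━━━━━━━━━━━━━━━━━━━
                                          


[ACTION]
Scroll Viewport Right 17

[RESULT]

       ┃-rw-r--r┃█mount,email,date,id,ci▲┃
       ┃-rw-r--r┃5204.26,alice34@example█┃
       ┃-rw-r--r┃3924.63,carol9@example.░┃
       ┃$ █     ┃1083.12,eve92@example.c░┃
       ┗━━━━━━━━┃2444.97,alice69@example░┃
                ┃5789.79,ivy39@example.c░┃
                ┃8839.77,grace58@example░┃
                ┃524.17,eve70@example.co░┃
                ┃3756.27,grace27@example░┃
                ┃6781.44,alice51@example░┃
                ┃4778.31,bob91@example.c░┃
                ┃6482.13,ivy2@example.co░┃
                ┃9081.88,jack13@example.▼┃
                ┗━━━━━━━━━━━━━━━━━━━━━━━━┛
                                          


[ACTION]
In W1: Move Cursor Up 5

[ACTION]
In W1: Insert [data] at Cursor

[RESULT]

       ┃-rw-r--r┃data█mount,email,date,i▲┃
       ┃-rw-r--r┃5204.26,alice34@example█┃
       ┃-rw-r--r┃3924.63,carol9@example.░┃
       ┃$ █     ┃1083.12,eve92@example.c░┃
       ┗━━━━━━━━┃2444.97,alice69@example░┃
                ┃5789.79,ivy39@example.c░┃
                ┃8839.77,grace58@example░┃
                ┃524.17,eve70@example.co░┃
                ┃3756.27,grace27@example░┃
                ┃6781.44,alice51@example░┃
                ┃4778.31,bob91@example.c░┃
                ┃6482.13,ivy2@example.co░┃
                ┃9081.88,jack13@example.▼┃
                ┗━━━━━━━━━━━━━━━━━━━━━━━━┛
                                          


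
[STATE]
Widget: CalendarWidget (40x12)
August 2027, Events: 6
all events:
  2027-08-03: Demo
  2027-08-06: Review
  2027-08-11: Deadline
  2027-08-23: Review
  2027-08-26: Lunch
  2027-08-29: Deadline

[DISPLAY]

              August 2027               
Mo Tu We Th Fr Sa Su                    
                   1                    
 2  3*  4  5  6*  7  8                  
 9 10 11* 12 13 14 15                   
16 17 18 19 20 21 22                    
23* 24 25 26* 27 28 29*                 
30 31                                   
                                        
                                        
                                        
                                        


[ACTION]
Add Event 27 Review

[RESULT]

              August 2027               
Mo Tu We Th Fr Sa Su                    
                   1                    
 2  3*  4  5  6*  7  8                  
 9 10 11* 12 13 14 15                   
16 17 18 19 20 21 22                    
23* 24 25 26* 27* 28 29*                
30 31                                   
                                        
                                        
                                        
                                        


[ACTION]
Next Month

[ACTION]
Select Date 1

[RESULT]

             September 2027             
Mo Tu We Th Fr Sa Su                    
      [ 1]  2  3  4  5                  
 6  7  8  9 10 11 12                    
13 14 15 16 17 18 19                    
20 21 22 23 24 25 26                    
27 28 29 30                             
                                        
                                        
                                        
                                        
                                        


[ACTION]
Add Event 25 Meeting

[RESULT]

             September 2027             
Mo Tu We Th Fr Sa Su                    
      [ 1]  2  3  4  5                  
 6  7  8  9 10 11 12                    
13 14 15 16 17 18 19                    
20 21 22 23 24 25* 26                   
27 28 29 30                             
                                        
                                        
                                        
                                        
                                        


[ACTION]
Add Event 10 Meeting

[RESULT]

             September 2027             
Mo Tu We Th Fr Sa Su                    
      [ 1]  2  3  4  5                  
 6  7  8  9 10* 11 12                   
13 14 15 16 17 18 19                    
20 21 22 23 24 25* 26                   
27 28 29 30                             
                                        
                                        
                                        
                                        
                                        


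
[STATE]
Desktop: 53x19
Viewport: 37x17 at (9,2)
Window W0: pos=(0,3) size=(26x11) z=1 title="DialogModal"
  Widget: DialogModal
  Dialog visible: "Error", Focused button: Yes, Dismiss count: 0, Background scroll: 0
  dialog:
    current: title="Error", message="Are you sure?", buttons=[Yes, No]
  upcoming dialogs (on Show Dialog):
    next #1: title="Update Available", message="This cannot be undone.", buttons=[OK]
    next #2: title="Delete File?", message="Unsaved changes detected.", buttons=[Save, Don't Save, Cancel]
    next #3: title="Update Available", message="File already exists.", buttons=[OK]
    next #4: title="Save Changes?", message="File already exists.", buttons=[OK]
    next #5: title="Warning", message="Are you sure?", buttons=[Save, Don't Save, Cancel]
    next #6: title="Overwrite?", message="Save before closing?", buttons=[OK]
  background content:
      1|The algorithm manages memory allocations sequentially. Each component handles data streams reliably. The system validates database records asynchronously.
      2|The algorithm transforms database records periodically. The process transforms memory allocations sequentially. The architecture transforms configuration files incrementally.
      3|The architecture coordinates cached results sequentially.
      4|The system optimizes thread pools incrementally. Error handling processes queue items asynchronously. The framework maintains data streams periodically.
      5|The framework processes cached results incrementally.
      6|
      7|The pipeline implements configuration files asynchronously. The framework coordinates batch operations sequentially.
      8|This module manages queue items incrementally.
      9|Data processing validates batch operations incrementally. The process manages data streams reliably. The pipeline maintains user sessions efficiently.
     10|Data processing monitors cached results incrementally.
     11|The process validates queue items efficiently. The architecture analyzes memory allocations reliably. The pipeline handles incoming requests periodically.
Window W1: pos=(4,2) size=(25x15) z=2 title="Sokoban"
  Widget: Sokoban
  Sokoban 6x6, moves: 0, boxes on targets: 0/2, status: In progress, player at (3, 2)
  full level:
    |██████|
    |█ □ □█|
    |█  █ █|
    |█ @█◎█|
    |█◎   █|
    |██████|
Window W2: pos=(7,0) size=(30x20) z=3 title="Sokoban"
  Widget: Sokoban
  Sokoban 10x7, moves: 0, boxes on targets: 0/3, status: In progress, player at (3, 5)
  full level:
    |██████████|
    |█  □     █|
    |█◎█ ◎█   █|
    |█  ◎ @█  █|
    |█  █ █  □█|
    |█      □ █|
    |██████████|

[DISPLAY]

───────────────────────────┨         
█████████                  ┃         
  □     █                  ┃         
◎█ ◎█   █                  ┃         
  ◎ @█  █                  ┃         
  █ █  □█                  ┃         
      □ █                  ┃         
█████████                  ┃         
oves: 0  0/3               ┃         
                           ┃         
                           ┃         
                           ┃         
                           ┃         
                           ┃         
                           ┃         
                           ┃         
                           ┃         


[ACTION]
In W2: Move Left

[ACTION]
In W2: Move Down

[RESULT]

───────────────────────────┨         
█████████                  ┃         
  □     █                  ┃         
◎█ ◎█   █                  ┃         
  ◎  █  █                  ┃         
  █@█  □█                  ┃         
      □ █                  ┃         
█████████                  ┃         
oves: 2  0/3               ┃         
                           ┃         
                           ┃         
                           ┃         
                           ┃         
                           ┃         
                           ┃         
                           ┃         
                           ┃         


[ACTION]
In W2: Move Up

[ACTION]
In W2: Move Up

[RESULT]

───────────────────────────┨         
█████████                  ┃         
  □     █                  ┃         
◎█ +█   █                  ┃         
  ◎  █  █                  ┃         
  █ █  □█                  ┃         
      □ █                  ┃         
█████████                  ┃         
oves: 4  0/3               ┃         
                           ┃         
                           ┃         
                           ┃         
                           ┃         
                           ┃         
                           ┃         
                           ┃         
                           ┃         


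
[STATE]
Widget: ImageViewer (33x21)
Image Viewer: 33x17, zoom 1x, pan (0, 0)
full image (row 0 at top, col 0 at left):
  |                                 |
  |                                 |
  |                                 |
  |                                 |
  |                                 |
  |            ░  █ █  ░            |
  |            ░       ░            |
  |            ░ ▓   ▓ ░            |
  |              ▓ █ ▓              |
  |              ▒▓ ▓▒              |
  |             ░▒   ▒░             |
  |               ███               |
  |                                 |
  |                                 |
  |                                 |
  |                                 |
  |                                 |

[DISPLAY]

                                 
                                 
                                 
                                 
                                 
            ░  █ █  ░            
            ░       ░            
            ░ ▓   ▓ ░            
              ▓ █ ▓              
              ▒▓ ▓▒              
             ░▒   ▒░             
               ███               
                                 
                                 
                                 
                                 
                                 
                                 
                                 
                                 
                                 


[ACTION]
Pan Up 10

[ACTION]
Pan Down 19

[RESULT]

                                 
                                 
                                 
                                 
                                 
                                 
                                 
                                 
                                 
                                 
                                 
                                 
                                 
                                 
                                 
                                 
                                 
                                 
                                 
                                 
                                 


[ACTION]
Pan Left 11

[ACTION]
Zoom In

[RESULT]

                            ▒▒▓▓ 
                          ░░▒▒   
                          ░░▒▒   
                              ███
                              ███
                                 
                                 
                                 
                                 
                                 
                                 
                                 
                                 
                                 
                                 
                                 
                                 
                                 
                                 
                                 
                                 


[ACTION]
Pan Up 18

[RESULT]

                                 
                                 
                                 
                                 
                                 
                                 
                                 
                                 
                                 
                        ░░    ██ 
                        ░░    ██ 
                        ░░       
                        ░░       
                        ░░  ▓▓   
                        ░░  ▓▓   
                            ▓▓  █
                            ▓▓  █
                            ▒▒▓▓ 
                            ▒▒▓▓ 
                          ░░▒▒   
                          ░░▒▒   


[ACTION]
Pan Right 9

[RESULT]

                                 
                                 
                                 
                                 
                                 
                                 
                                 
                                 
                                 
               ░░    ██  ██    ░░
               ░░    ██  ██    ░░
               ░░              ░░
               ░░              ░░
               ░░  ▓▓      ▓▓  ░░
               ░░  ▓▓      ▓▓  ░░
                   ▓▓  ██  ▓▓    
                   ▓▓  ██  ▓▓    
                   ▒▒▓▓  ▓▓▒▒    
                   ▒▒▓▓  ▓▓▒▒    
                 ░░▒▒      ▒▒░░  
                 ░░▒▒      ▒▒░░  


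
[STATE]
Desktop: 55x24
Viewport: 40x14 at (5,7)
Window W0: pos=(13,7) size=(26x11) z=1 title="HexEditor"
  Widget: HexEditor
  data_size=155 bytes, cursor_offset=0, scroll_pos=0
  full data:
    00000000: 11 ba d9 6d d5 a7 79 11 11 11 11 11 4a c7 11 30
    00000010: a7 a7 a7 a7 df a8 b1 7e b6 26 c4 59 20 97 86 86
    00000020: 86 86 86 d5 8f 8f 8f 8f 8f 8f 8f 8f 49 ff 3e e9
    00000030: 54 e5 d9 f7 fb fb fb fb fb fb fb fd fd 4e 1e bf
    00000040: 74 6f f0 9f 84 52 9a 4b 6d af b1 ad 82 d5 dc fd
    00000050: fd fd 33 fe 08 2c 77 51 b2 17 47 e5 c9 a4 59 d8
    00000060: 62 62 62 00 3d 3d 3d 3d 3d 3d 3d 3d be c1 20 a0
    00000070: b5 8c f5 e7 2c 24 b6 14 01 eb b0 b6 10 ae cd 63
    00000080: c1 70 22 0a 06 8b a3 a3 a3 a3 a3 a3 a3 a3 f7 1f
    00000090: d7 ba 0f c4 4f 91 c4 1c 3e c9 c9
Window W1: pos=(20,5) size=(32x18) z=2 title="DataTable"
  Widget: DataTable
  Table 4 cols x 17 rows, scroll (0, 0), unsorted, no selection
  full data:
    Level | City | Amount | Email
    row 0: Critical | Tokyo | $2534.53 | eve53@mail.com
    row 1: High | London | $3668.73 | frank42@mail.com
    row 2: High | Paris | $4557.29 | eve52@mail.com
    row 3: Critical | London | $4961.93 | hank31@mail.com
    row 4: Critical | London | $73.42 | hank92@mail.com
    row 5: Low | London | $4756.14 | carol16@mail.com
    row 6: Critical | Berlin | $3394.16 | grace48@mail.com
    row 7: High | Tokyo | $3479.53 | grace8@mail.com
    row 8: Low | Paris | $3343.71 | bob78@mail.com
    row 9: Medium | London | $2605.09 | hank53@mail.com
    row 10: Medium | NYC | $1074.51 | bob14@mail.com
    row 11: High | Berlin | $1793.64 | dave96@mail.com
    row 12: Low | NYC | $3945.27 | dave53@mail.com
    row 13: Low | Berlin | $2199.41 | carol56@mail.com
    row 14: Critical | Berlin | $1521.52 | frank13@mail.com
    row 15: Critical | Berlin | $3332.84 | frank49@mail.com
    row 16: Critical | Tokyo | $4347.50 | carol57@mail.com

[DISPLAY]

        ┏━━━━━━┠────────────────────────
        ┃ HexEd┃Level   │City  │Amount  
        ┠──────┃────────┼──────┼────────
        ┃000000┃Critical│Tokyo │$2534.53
        ┃000000┃High    │London│$3668.73
        ┃000000┃High    │Paris │$4557.29
        ┃000000┃Critical│London│$4961.93
        ┃000000┃Critical│London│$73.42  
        ┃000000┃Low     │London│$4756.14
        ┃000000┃Critical│Berlin│$3394.16
        ┗━━━━━━┃High    │Tokyo │$3479.53
               ┃Low     │Paris │$3343.71
               ┃Medium  │London│$2605.09
               ┃Medium  │NYC   │$1074.51


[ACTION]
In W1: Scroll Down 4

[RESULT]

        ┏━━━━━━┠────────────────────────
        ┃ HexEd┃Level   │City  │Amount  
        ┠──────┃────────┼──────┼────────
        ┃000000┃Critical│London│$73.42  
        ┃000000┃Low     │London│$4756.14
        ┃000000┃Critical│Berlin│$3394.16
        ┃000000┃High    │Tokyo │$3479.53
        ┃000000┃Low     │Paris │$3343.71
        ┃000000┃Medium  │London│$2605.09
        ┃000000┃Medium  │NYC   │$1074.51
        ┗━━━━━━┃High    │Berlin│$1793.64
               ┃Low     │NYC   │$3945.27
               ┃Low     │Berlin│$2199.41
               ┃Critical│Berlin│$1521.52


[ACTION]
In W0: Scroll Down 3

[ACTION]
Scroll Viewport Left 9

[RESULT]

             ┏━━━━━━┠───────────────────
             ┃ HexEd┃Level   │City  │Amo
             ┠──────┃────────┼──────┼───
             ┃000000┃Critical│London│$73
             ┃000000┃Low     │London│$47
             ┃000000┃Critical│Berlin│$33
             ┃000000┃High    │Tokyo │$34
             ┃000000┃Low     │Paris │$33
             ┃000000┃Medium  │London│$26
             ┃000000┃Medium  │NYC   │$10
             ┗━━━━━━┃High    │Berlin│$17
                    ┃Low     │NYC   │$39
                    ┃Low     │Berlin│$21
                    ┃Critical│Berlin│$15


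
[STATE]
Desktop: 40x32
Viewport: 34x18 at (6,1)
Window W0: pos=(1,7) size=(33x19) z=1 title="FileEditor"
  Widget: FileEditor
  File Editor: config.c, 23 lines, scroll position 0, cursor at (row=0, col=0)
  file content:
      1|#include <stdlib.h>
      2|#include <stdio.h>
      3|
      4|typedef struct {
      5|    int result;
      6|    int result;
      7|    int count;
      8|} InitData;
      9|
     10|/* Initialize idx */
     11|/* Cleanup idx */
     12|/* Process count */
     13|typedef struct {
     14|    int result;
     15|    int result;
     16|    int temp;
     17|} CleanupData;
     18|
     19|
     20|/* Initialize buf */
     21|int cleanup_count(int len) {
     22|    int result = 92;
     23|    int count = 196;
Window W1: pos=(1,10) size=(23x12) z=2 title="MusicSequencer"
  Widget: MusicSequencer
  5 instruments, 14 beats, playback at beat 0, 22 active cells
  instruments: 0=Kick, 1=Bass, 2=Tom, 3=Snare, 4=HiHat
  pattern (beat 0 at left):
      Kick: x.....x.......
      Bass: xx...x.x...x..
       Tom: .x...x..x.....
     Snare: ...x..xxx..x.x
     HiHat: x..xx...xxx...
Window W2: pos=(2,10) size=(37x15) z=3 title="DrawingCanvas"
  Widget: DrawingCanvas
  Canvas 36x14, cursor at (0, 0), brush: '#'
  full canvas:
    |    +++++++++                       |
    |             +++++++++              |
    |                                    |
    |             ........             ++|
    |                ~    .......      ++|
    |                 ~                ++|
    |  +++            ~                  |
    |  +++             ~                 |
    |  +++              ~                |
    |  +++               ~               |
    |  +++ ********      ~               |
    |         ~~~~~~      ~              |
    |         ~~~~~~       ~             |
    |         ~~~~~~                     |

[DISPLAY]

                                  
                                  
                                  
                                  
                                  
                                  
━━━━━━━━━━━━━━━━━━━━━━━━━━━┓      
eEditor                    ┃      
───────────────────────────┨      
━━━━━━━━━━━━━━━━━━━━━━━━━━━━━━━━┓ 
awingCanvas                     ┃ 
────────────────────────────────┨ 
 +++++++++                      ┃ 
          +++++++++             ┃ 
                                ┃ 
          ........             +┃ 
             ~    .......      +┃ 
              ~                +┃ 


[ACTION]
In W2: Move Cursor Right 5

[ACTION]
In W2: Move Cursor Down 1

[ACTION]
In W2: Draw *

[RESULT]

                                  
                                  
                                  
                                  
                                  
                                  
━━━━━━━━━━━━━━━━━━━━━━━━━━━┓      
eEditor                    ┃      
───────────────────────────┨      
━━━━━━━━━━━━━━━━━━━━━━━━━━━━━━━━┓ 
awingCanvas                     ┃ 
────────────────────────────────┨ 
 +++++++++                      ┃ 
  *       +++++++++             ┃ 
                                ┃ 
          ........             +┃ 
             ~    .......      +┃ 
              ~                +┃ 


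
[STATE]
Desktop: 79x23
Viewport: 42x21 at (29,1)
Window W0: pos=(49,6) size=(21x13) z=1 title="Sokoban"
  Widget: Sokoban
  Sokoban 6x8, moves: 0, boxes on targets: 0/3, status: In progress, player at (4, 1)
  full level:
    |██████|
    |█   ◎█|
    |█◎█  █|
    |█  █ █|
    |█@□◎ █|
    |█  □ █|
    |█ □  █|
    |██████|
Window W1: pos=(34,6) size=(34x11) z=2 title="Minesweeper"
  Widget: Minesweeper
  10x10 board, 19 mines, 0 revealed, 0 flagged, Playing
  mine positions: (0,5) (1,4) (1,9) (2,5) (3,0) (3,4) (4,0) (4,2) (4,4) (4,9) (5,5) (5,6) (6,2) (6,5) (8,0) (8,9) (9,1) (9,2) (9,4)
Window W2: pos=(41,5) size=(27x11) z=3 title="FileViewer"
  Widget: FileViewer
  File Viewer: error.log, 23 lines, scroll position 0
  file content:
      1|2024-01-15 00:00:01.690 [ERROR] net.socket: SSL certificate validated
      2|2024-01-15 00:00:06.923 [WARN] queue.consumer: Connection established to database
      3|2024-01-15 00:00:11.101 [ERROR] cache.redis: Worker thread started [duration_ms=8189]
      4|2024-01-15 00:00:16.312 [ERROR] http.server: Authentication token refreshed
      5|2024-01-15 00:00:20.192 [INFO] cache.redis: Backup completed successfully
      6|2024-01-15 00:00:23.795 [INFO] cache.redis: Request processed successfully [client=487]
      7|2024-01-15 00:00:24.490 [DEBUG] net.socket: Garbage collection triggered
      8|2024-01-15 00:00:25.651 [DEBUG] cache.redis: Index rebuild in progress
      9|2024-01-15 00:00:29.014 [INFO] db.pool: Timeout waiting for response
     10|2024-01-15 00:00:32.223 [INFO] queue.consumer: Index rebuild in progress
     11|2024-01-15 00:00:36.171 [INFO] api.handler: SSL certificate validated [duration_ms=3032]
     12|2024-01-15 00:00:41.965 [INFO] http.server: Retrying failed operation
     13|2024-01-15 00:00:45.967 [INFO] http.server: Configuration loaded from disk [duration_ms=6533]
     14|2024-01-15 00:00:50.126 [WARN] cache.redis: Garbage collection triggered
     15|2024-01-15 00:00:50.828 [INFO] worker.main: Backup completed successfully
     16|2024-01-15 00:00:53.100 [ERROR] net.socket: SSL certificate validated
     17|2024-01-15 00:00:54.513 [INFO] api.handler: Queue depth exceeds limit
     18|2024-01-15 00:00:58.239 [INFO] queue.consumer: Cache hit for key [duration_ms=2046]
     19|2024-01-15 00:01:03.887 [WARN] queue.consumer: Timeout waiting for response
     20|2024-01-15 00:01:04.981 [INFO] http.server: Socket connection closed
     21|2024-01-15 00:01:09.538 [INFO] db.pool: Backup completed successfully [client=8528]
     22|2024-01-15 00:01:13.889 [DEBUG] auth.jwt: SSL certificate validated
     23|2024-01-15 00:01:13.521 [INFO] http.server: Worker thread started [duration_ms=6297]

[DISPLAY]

                                          
                                          
                                          
                                          
            ┏━━━━━━━━━━━━━━━━━━━━━━━━━┓   
     ┏━━━━━━┃ FileViewer              ┃━┓ 
     ┃ Mines┠─────────────────────────┨ ┃ 
     ┠──────┃2024-01-15 00:00:01.690 ▲┃─┨ 
     ┃■■■■■■┃2024-01-15 00:00:06.923 █┃ ┃ 
     ┃■■■■■■┃2024-01-15 00:00:11.101 ░┃ ┃ 
     ┃■■■■■■┃2024-01-15 00:00:16.312 ░┃ ┃ 
     ┃■■■■■■┃2024-01-15 00:00:20.192 ░┃ ┃ 
     ┃■■■■■■┃2024-01-15 00:00:23.795 ░┃ ┃ 
     ┃■■■■■■┃2024-01-15 00:00:24.490 ▼┃ ┃ 
     ┃■■■■■■┗━━━━━━━━━━━━━━━━━━━━━━━━━┛ ┃ 
     ┗━━━━━━━━━━━━━━━━━━━━━━━━━━━━━━━━┛ ┃ 
                    ┃Moves: 0  0/3      ┃ 
                    ┗━━━━━━━━━━━━━━━━━━━┛ 
                                          
                                          
                                          


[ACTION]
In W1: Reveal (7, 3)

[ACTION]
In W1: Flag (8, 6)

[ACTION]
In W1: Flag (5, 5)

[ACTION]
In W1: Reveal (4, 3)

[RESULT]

                                          
                                          
                                          
                                          
            ┏━━━━━━━━━━━━━━━━━━━━━━━━━┓   
     ┏━━━━━━┃ FileViewer              ┃━┓ 
     ┃ Mines┠─────────────────────────┨ ┃ 
     ┠──────┃2024-01-15 00:00:01.690 ▲┃─┨ 
     ┃■■■■■■┃2024-01-15 00:00:06.923 █┃ ┃ 
     ┃■■■■■■┃2024-01-15 00:00:11.101 ░┃ ┃ 
     ┃■■■■■■┃2024-01-15 00:00:16.312 ░┃ ┃ 
     ┃■■■■■■┃2024-01-15 00:00:20.192 ░┃ ┃ 
     ┃■■■3■■┃2024-01-15 00:00:23.795 ░┃ ┃ 
     ┃■■■■■⚑┃2024-01-15 00:00:24.490 ▼┃ ┃ 
     ┃■■■■■■┗━━━━━━━━━━━━━━━━━━━━━━━━━┛ ┃ 
     ┗━━━━━━━━━━━━━━━━━━━━━━━━━━━━━━━━┛ ┃ 
                    ┃Moves: 0  0/3      ┃ 
                    ┗━━━━━━━━━━━━━━━━━━━┛ 
                                          
                                          
                                          
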